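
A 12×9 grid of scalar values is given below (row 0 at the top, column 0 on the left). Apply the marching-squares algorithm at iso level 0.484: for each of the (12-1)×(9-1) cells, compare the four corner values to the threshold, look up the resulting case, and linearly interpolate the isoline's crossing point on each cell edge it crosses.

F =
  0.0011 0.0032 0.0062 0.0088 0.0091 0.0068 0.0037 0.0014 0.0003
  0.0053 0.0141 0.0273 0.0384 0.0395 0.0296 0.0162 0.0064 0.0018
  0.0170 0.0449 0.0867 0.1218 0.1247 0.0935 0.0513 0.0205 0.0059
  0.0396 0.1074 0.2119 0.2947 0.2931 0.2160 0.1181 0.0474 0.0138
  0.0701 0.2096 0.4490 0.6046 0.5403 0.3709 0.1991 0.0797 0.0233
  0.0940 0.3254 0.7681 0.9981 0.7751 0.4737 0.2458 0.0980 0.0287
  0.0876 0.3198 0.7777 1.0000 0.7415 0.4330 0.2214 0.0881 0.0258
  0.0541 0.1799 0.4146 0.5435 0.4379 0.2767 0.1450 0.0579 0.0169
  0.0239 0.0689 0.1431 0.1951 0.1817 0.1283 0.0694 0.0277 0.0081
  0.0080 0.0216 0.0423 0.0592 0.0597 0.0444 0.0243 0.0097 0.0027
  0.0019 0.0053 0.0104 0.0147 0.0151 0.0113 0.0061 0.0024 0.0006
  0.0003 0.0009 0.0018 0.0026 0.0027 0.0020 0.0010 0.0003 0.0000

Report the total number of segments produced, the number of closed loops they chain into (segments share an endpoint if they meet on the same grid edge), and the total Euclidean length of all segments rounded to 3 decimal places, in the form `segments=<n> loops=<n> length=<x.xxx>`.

segments=14 loops=1 length=11.160

cell (3,2): code 0100 → (3.611,3.000)–(4.000,2.225)
cell (3,3): code 1100 → (3.772,4.000)–(3.611,3.000)
cell (3,4): code 1000 → (4.000,4.332)–(3.772,4.000)
cell (4,1): code 0100 → (4.110,2.000)–(5.000,1.358)
cell (4,2): code 1110 → (4.000,2.225)–(4.110,2.000)
cell (4,4): code 1001 → (5.000,4.966)–(4.000,4.332)
cell (5,1): code 0110 → (5.000,1.358)–(6.000,1.359)
cell (5,4): code 1001 → (6.000,4.835)–(5.000,4.966)
cell (6,1): code 0010 → (6.000,1.359)–(6.809,2.000)
cell (6,2): code 0111 → (6.809,2.000)–(7.000,2.538)
cell (6,3): code 1011 → (7.000,3.563)–(6.848,4.000)
cell (6,4): code 0001 → (6.848,4.000)–(6.000,4.835)
cell (7,2): code 0010 → (7.000,2.538)–(7.171,3.000)
cell (7,3): code 0001 → (7.171,3.000)–(7.000,3.563)
total: 14 segments, chained into 1 closed loop(s), length Σ = 11.159955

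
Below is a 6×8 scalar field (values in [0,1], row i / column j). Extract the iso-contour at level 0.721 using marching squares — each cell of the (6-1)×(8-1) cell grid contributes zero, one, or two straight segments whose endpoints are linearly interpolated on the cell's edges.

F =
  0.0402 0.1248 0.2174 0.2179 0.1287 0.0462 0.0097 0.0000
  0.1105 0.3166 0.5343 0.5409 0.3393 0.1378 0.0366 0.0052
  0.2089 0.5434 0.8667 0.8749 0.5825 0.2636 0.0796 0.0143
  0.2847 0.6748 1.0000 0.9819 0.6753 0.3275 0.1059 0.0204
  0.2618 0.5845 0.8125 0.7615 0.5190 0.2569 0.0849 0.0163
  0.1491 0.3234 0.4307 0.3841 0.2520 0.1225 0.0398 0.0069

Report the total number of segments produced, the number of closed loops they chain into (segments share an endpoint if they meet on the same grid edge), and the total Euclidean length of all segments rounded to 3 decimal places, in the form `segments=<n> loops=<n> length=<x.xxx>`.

cell (1,1): code 0100 → (1.562,2.000)–(2.000,1.549)
cell (1,2): code 1100 → (1.539,3.000)–(1.562,2.000)
cell (1,3): code 1000 → (2.000,3.526)–(1.539,3.000)
cell (2,1): code 0110 → (2.000,1.549)–(3.000,1.142)
cell (2,3): code 1001 → (3.000,3.851)–(2.000,3.526)
cell (3,1): code 0110 → (3.000,1.142)–(4.000,1.599)
cell (3,3): code 1001 → (4.000,3.167)–(3.000,3.851)
cell (4,1): code 0010 → (4.000,1.599)–(4.240,2.000)
cell (4,2): code 0011 → (4.240,2.000)–(4.107,3.000)
cell (4,3): code 0001 → (4.107,3.000)–(4.000,3.167)
total: 10 segments, chained into 1 closed loop(s), length Σ = 8.445072

segments=10 loops=1 length=8.445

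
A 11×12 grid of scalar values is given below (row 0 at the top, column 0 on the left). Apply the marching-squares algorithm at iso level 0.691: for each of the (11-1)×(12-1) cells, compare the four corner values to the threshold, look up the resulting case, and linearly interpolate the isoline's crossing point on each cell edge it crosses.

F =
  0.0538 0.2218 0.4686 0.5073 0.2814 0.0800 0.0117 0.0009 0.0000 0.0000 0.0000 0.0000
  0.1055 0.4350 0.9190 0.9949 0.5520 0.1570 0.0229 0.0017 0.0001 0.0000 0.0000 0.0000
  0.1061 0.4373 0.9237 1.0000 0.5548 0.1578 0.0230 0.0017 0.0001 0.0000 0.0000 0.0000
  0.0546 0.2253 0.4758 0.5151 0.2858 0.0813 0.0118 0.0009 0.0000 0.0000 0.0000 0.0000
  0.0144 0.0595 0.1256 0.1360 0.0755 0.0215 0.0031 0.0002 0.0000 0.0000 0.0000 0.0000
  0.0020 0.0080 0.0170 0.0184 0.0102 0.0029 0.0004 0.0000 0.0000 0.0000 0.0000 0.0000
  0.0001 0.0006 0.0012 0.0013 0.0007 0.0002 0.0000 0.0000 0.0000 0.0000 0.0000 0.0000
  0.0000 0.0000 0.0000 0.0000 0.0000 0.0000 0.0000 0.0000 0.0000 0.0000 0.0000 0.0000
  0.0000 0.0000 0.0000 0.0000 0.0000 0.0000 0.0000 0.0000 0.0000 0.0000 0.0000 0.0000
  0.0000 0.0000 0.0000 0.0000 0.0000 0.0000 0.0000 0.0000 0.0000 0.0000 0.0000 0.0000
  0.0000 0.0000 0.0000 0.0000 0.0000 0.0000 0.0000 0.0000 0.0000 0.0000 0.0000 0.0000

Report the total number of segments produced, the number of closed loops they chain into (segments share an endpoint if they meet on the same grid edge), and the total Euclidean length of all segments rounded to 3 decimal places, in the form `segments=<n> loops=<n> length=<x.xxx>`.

cell (0,1): code 0100 → (0.494,2.000)–(1.000,1.529)
cell (0,2): code 1100 → (0.377,3.000)–(0.494,2.000)
cell (0,3): code 1000 → (1.000,3.686)–(0.377,3.000)
cell (1,1): code 0110 → (1.000,1.529)–(2.000,1.522)
cell (1,3): code 1001 → (2.000,3.694)–(1.000,3.686)
cell (2,1): code 0010 → (2.000,1.522)–(2.520,2.000)
cell (2,2): code 0011 → (2.520,2.000)–(2.637,3.000)
cell (2,3): code 0001 → (2.637,3.000)–(2.000,3.694)
total: 8 segments, chained into 1 closed loop(s), length Σ = 7.280742

segments=8 loops=1 length=7.281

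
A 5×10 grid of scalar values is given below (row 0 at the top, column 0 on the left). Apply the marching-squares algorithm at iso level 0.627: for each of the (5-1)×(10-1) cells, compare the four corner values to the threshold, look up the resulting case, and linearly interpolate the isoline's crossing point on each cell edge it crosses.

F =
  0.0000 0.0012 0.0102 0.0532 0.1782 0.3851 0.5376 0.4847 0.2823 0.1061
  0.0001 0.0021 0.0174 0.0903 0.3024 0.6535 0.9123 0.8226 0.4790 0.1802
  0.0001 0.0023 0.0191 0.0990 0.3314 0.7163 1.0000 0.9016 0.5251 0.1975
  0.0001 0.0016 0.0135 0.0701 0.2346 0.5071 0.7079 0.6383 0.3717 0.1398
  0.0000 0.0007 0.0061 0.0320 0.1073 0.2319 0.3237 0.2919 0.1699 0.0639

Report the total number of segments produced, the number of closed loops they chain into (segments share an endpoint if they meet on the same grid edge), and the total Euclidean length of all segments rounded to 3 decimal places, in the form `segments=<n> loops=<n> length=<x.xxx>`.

cell (0,4): code 0100 → (0.901,5.000)–(1.000,4.925)
cell (0,5): code 1100 → (0.239,6.000)–(0.901,5.000)
cell (0,6): code 1100 → (0.421,7.000)–(0.239,6.000)
cell (0,7): code 1000 → (1.000,7.569)–(0.421,7.000)
cell (1,4): code 0110 → (1.000,4.925)–(2.000,4.768)
cell (1,7): code 1001 → (2.000,7.729)–(1.000,7.569)
cell (2,4): code 0010 → (2.000,4.768)–(2.427,5.000)
cell (2,5): code 0111 → (2.427,5.000)–(3.000,5.597)
cell (2,7): code 1001 → (3.000,7.042)–(2.000,7.729)
cell (3,5): code 0010 → (3.000,5.597)–(3.211,6.000)
cell (3,6): code 0011 → (3.211,6.000)–(3.033,7.000)
cell (3,7): code 0001 → (3.033,7.000)–(3.000,7.042)
total: 12 segments, chained into 1 closed loop(s), length Σ = 9.227757

segments=12 loops=1 length=9.228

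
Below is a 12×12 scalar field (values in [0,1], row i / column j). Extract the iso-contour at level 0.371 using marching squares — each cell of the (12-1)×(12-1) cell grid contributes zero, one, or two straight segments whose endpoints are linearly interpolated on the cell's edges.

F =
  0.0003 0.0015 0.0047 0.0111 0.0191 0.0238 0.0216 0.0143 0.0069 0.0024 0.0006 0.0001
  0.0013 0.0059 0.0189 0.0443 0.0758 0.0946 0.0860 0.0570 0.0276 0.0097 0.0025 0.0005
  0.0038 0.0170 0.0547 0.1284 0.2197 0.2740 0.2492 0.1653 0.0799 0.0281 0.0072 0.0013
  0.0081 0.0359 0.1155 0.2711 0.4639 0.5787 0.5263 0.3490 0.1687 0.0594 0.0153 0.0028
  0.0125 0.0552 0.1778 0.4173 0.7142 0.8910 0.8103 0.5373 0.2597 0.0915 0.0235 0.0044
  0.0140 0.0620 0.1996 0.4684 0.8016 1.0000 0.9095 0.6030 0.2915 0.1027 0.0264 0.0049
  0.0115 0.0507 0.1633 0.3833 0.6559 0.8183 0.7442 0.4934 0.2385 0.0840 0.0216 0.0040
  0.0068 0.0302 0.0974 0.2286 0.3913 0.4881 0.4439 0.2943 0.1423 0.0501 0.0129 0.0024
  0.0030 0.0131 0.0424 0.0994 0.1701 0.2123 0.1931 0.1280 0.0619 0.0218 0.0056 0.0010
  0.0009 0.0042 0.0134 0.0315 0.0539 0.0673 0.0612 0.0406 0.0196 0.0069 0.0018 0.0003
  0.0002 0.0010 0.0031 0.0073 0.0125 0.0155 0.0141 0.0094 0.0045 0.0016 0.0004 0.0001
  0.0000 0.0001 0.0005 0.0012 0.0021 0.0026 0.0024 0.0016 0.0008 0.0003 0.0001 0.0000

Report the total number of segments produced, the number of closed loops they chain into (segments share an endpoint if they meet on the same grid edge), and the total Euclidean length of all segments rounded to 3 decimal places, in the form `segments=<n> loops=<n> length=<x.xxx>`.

segments=20 loops=1 length=15.851

cell (2,3): code 0100 → (2.620,4.000)–(3.000,3.518)
cell (2,4): code 1100 → (2.318,5.000)–(2.620,4.000)
cell (2,5): code 1100 → (2.440,6.000)–(2.318,5.000)
cell (2,6): code 1000 → (3.000,6.876)–(2.440,6.000)
cell (3,2): code 0100 → (3.683,3.000)–(4.000,2.807)
cell (3,3): code 1110 → (3.000,3.518)–(3.683,3.000)
cell (3,6): code 1101 → (3.117,7.000)–(3.000,6.876)
cell (3,7): code 1000 → (4.000,7.599)–(3.117,7.000)
cell (4,2): code 0110 → (4.000,2.807)–(5.000,2.638)
cell (4,7): code 1001 → (5.000,7.745)–(4.000,7.599)
cell (5,2): code 0110 → (5.000,2.638)–(6.000,2.944)
cell (5,7): code 1001 → (6.000,7.480)–(5.000,7.745)
cell (6,2): code 0010 → (6.000,2.944)–(6.080,3.000)
cell (6,3): code 0111 → (6.080,3.000)–(7.000,3.875)
cell (6,6): code 1011 → (7.000,6.487)–(6.615,7.000)
cell (6,7): code 0001 → (6.615,7.000)–(6.000,7.480)
cell (7,3): code 0010 → (7.000,3.875)–(7.092,4.000)
cell (7,4): code 0011 → (7.092,4.000)–(7.425,5.000)
cell (7,5): code 0011 → (7.425,5.000)–(7.291,6.000)
cell (7,6): code 0001 → (7.291,6.000)–(7.000,6.487)
total: 20 segments, chained into 1 closed loop(s), length Σ = 15.850635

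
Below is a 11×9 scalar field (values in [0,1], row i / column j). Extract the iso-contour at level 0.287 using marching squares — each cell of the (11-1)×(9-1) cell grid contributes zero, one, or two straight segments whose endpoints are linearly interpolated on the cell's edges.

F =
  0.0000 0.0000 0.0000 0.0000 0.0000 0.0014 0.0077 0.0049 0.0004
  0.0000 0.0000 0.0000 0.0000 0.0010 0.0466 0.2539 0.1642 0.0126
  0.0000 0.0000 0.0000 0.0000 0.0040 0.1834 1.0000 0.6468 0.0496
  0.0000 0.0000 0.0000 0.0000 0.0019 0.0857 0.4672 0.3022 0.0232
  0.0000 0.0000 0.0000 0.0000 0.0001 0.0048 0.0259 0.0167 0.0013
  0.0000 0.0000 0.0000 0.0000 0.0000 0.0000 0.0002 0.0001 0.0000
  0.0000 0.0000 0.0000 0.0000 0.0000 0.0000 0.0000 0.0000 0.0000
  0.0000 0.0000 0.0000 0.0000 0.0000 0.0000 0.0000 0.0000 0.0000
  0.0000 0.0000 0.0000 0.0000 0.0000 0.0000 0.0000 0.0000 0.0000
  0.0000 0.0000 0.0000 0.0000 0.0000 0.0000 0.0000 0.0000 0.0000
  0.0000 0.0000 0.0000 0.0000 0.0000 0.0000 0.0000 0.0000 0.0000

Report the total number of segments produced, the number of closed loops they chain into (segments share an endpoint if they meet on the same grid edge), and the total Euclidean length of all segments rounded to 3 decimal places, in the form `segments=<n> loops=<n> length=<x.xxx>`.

segments=8 loops=1 length=7.254

cell (1,5): code 0100 → (1.044,6.000)–(2.000,5.127)
cell (1,6): code 1100 → (1.254,7.000)–(1.044,6.000)
cell (1,7): code 1000 → (2.000,7.602)–(1.254,7.000)
cell (2,5): code 0110 → (2.000,5.127)–(3.000,5.528)
cell (2,7): code 1001 → (3.000,7.054)–(2.000,7.602)
cell (3,5): code 0010 → (3.000,5.528)–(3.408,6.000)
cell (3,6): code 0011 → (3.408,6.000)–(3.053,7.000)
cell (3,7): code 0001 → (3.053,7.000)–(3.000,7.054)
total: 8 segments, chained into 1 closed loop(s), length Σ = 7.254195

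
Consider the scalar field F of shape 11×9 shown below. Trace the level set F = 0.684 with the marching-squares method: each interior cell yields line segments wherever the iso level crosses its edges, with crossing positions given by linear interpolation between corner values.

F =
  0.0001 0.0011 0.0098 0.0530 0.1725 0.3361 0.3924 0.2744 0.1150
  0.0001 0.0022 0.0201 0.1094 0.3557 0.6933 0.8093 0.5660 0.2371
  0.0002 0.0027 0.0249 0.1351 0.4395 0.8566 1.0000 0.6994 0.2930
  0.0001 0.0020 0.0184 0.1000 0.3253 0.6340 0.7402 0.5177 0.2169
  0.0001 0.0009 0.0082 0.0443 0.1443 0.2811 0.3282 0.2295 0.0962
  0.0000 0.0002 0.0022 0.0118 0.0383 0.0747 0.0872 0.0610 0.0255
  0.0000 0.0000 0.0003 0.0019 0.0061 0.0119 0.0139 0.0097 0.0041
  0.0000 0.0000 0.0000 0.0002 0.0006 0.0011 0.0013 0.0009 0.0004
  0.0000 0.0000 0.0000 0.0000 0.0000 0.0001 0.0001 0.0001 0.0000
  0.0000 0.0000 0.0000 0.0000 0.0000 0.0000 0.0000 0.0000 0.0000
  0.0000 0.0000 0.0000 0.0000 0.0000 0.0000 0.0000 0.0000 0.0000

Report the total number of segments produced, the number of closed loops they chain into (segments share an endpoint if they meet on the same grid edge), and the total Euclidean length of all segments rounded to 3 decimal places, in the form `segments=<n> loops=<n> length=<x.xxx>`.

cell (0,4): code 0100 → (0.974,5.000)–(1.000,4.972)
cell (0,5): code 1100 → (0.699,6.000)–(0.974,5.000)
cell (0,6): code 1000 → (1.000,6.515)–(0.699,6.000)
cell (1,4): code 0110 → (1.000,4.972)–(2.000,4.586)
cell (1,6): code 1101 → (1.885,7.000)–(1.000,6.515)
cell (1,7): code 1000 → (2.000,7.038)–(1.885,7.000)
cell (2,4): code 0010 → (2.000,4.586)–(2.775,5.000)
cell (2,5): code 0111 → (2.775,5.000)–(3.000,5.471)
cell (2,6): code 1011 → (3.000,6.253)–(2.085,7.000)
cell (2,7): code 0001 → (2.085,7.000)–(2.000,7.038)
cell (3,5): code 0010 → (3.000,5.471)–(3.136,6.000)
cell (3,6): code 0001 → (3.136,6.000)–(3.000,6.253)
total: 12 segments, chained into 1 closed loop(s), length Σ = 7.382077

segments=12 loops=1 length=7.382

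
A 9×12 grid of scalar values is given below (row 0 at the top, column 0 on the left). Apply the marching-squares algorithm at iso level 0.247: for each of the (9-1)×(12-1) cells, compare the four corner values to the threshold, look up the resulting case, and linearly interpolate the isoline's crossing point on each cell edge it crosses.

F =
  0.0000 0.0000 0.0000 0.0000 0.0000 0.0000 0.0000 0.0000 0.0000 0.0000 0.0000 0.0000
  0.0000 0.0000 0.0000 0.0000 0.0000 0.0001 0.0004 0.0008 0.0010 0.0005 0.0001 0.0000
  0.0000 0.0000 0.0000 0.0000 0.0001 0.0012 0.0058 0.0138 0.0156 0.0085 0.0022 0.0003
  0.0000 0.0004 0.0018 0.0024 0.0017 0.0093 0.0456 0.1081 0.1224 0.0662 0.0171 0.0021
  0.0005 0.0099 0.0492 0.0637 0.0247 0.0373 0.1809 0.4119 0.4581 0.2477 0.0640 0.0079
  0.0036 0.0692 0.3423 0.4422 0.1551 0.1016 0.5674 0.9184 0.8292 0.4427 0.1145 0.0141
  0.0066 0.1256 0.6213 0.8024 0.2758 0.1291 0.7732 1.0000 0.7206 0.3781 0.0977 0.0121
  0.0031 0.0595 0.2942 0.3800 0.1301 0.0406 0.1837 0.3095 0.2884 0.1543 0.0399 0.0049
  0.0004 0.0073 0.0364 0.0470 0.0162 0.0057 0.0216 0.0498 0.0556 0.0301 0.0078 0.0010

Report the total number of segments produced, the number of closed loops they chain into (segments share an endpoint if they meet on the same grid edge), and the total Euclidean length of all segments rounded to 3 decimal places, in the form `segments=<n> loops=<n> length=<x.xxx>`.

cell (3,6): code 0100 → (3.457,7.000)–(4.000,6.286)
cell (3,7): code 1100 → (3.371,8.000)–(3.457,7.000)
cell (3,8): code 1100 → (3.996,9.000)–(3.371,8.000)
cell (3,9): code 1000 → (4.000,9.004)–(3.996,9.000)
cell (4,1): code 0100 → (4.675,2.000)–(5.000,1.651)
cell (4,2): code 1100 → (4.484,3.000)–(4.675,2.000)
cell (4,3): code 1000 → (5.000,3.680)–(4.484,3.000)
cell (4,5): code 0100 → (4.171,6.000)–(5.000,5.312)
cell (4,6): code 1110 → (4.000,6.286)–(4.171,6.000)
cell (4,9): code 1001 → (5.000,9.596)–(4.000,9.004)
cell (5,1): code 0110 → (5.000,1.651)–(6.000,1.245)
cell (5,3): code 1101 → (5.761,4.000)–(5.000,3.680)
cell (5,4): code 1000 → (6.000,4.196)–(5.761,4.000)
cell (5,5): code 0110 → (5.000,5.312)–(6.000,5.183)
cell (5,9): code 1001 → (6.000,9.468)–(5.000,9.596)
cell (6,1): code 0110 → (6.000,1.245)–(7.000,1.799)
cell (6,3): code 1011 → (7.000,3.532)–(6.198,4.000)
cell (6,4): code 0001 → (6.198,4.000)–(6.000,4.196)
cell (6,5): code 0010 → (6.000,5.183)–(6.893,6.000)
cell (6,6): code 0111 → (6.893,6.000)–(7.000,6.503)
cell (6,8): code 1011 → (7.000,8.309)–(6.586,9.000)
cell (6,9): code 0001 → (6.586,9.000)–(6.000,9.468)
cell (7,1): code 0010 → (7.000,1.799)–(7.183,2.000)
cell (7,2): code 0011 → (7.183,2.000)–(7.399,3.000)
cell (7,3): code 0001 → (7.399,3.000)–(7.000,3.532)
cell (7,6): code 0010 → (7.000,6.503)–(7.241,7.000)
cell (7,7): code 0011 → (7.241,7.000)–(7.178,8.000)
cell (7,8): code 0001 → (7.178,8.000)–(7.000,8.309)
total: 28 segments, chained into 2 closed loop(s), length Σ = 21.738397

segments=28 loops=2 length=21.738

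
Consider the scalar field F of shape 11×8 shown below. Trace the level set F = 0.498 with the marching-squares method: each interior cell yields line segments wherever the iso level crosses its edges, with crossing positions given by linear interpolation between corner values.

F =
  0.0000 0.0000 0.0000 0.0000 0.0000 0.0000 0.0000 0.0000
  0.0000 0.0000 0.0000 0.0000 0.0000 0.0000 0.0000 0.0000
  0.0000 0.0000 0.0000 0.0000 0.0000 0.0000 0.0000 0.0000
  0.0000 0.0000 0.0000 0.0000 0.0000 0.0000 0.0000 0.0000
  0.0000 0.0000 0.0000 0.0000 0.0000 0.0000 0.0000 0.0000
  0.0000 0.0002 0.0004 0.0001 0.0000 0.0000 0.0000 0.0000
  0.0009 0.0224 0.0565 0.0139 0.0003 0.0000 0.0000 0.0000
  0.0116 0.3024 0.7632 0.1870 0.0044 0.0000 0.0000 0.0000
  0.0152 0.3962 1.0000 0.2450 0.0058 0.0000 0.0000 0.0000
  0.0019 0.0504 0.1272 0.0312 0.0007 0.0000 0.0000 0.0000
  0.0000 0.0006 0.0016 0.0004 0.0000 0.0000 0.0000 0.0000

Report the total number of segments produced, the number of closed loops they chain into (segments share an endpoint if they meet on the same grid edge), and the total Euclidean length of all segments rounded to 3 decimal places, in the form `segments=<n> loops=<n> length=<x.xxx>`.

segments=6 loops=1 length=5.224

cell (6,1): code 0100 → (6.625,2.000)–(7.000,1.424)
cell (6,2): code 1000 → (7.000,2.460)–(6.625,2.000)
cell (7,1): code 0110 → (7.000,1.424)–(8.000,1.169)
cell (7,2): code 1001 → (8.000,2.665)–(7.000,2.460)
cell (8,1): code 0010 → (8.000,1.169)–(8.575,2.000)
cell (8,2): code 0001 → (8.575,2.000)–(8.000,2.665)
total: 6 segments, chained into 1 closed loop(s), length Σ = 5.223960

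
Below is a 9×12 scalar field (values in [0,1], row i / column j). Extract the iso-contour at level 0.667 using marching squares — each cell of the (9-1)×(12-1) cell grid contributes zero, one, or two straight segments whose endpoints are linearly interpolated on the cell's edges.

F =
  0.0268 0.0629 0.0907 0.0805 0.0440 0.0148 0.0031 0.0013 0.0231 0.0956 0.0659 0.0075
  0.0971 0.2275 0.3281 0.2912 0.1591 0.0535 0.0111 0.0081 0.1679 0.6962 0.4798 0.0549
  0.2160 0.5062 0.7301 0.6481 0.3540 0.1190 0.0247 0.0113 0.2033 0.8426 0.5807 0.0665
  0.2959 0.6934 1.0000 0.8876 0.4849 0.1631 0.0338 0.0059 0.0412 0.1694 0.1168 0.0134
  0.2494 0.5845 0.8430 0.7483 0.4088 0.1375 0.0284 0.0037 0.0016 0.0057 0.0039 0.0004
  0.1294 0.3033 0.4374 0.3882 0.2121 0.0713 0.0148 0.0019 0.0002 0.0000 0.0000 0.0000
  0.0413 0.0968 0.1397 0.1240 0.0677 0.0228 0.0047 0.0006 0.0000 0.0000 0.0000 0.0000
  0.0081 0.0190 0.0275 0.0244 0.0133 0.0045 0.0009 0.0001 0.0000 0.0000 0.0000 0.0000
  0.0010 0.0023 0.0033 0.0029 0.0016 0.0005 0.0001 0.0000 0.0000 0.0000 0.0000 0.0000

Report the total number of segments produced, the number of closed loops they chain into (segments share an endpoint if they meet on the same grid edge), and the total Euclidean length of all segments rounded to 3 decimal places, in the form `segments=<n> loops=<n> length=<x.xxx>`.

cell (0,8): code 0100 → (0.951,9.000)–(1.000,8.945)
cell (0,9): code 1000 → (1.000,9.135)–(0.951,9.000)
cell (1,1): code 0100 → (1.843,2.000)–(2.000,1.718)
cell (1,2): code 1000 → (2.000,2.770)–(1.843,2.000)
cell (1,8): code 0110 → (1.000,8.945)–(2.000,8.725)
cell (1,9): code 1001 → (2.000,9.670)–(1.000,9.135)
cell (2,0): code 0100 → (2.859,1.000)–(3.000,0.934)
cell (2,1): code 1110 → (2.000,1.718)–(2.859,1.000)
cell (2,2): code 1101 → (2.079,3.000)–(2.000,2.770)
cell (2,3): code 1000 → (3.000,3.548)–(2.079,3.000)
cell (2,8): code 0010 → (2.000,8.725)–(2.261,9.000)
cell (2,9): code 0001 → (2.261,9.000)–(2.000,9.670)
cell (3,0): code 0010 → (3.000,0.934)–(3.242,1.000)
cell (3,1): code 0111 → (3.242,1.000)–(4.000,1.319)
cell (3,3): code 1001 → (4.000,3.239)–(3.000,3.548)
cell (4,1): code 0010 → (4.000,1.319)–(4.434,2.000)
cell (4,2): code 0011 → (4.434,2.000)–(4.226,3.000)
cell (4,3): code 0001 → (4.226,3.000)–(4.000,3.239)
total: 18 segments, chained into 2 closed loop(s), length Σ = 11.450001

segments=18 loops=2 length=11.450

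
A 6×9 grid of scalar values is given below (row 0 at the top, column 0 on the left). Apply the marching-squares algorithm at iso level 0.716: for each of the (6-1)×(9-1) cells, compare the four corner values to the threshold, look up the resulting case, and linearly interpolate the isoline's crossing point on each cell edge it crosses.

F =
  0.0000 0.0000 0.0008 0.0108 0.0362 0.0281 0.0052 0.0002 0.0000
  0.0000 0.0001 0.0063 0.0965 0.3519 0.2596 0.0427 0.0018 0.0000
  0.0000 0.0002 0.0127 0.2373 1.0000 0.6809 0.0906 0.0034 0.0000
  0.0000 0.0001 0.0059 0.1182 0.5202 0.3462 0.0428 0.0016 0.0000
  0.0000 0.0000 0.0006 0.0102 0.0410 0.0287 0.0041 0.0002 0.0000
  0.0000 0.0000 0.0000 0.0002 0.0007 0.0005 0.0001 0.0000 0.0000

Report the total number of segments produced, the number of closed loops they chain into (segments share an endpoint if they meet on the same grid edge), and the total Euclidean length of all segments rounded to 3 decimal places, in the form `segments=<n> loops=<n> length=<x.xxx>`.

cell (1,3): code 0100 → (1.562,4.000)–(2.000,3.628)
cell (1,4): code 1000 → (2.000,4.890)–(1.562,4.000)
cell (2,3): code 0010 → (2.000,3.628)–(2.592,4.000)
cell (2,4): code 0001 → (2.592,4.000)–(2.000,4.890)
total: 4 segments, chained into 1 closed loop(s), length Σ = 3.335235

segments=4 loops=1 length=3.335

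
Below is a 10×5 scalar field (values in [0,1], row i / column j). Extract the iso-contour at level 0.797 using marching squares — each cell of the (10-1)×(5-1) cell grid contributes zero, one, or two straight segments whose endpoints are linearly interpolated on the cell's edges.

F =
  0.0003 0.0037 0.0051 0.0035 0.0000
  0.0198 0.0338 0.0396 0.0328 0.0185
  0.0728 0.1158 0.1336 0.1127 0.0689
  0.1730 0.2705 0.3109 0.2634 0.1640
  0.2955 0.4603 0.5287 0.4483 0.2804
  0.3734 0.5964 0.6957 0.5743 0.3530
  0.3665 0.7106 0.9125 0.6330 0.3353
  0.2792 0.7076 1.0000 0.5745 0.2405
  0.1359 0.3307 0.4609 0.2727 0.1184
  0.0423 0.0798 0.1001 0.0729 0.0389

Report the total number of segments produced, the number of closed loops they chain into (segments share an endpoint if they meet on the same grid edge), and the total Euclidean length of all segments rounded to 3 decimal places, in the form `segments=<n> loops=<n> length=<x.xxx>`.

segments=6 loops=1 length=4.863

cell (5,1): code 0100 → (5.467,2.000)–(6.000,1.428)
cell (5,2): code 1000 → (6.000,2.413)–(5.467,2.000)
cell (6,1): code 0110 → (6.000,1.428)–(7.000,1.306)
cell (6,2): code 1001 → (7.000,2.477)–(6.000,2.413)
cell (7,1): code 0010 → (7.000,1.306)–(7.377,2.000)
cell (7,2): code 0001 → (7.377,2.000)–(7.000,2.477)
total: 6 segments, chained into 1 closed loop(s), length Σ = 4.863005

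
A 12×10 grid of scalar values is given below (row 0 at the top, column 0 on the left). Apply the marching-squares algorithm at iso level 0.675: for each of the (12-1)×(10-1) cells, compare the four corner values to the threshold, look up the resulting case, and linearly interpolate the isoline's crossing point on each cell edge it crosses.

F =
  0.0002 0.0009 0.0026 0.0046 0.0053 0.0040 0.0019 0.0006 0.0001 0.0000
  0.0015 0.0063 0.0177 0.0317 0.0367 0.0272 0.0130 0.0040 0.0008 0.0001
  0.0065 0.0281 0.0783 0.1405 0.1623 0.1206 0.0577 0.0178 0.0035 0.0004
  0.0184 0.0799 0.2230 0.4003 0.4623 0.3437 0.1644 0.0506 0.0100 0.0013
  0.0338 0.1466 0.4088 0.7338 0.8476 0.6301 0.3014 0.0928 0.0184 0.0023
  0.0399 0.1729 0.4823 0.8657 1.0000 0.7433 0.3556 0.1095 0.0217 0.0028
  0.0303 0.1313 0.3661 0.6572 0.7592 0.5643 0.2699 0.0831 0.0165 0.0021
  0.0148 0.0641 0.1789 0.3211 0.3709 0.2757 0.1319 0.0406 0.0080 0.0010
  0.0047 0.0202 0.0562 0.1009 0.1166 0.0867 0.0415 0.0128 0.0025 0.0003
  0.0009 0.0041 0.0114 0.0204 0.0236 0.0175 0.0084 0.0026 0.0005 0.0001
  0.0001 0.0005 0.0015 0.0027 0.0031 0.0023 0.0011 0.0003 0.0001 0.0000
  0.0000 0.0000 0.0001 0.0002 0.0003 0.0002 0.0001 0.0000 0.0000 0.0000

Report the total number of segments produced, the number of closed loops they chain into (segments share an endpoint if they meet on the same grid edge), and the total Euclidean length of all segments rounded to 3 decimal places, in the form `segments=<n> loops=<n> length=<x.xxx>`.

cell (3,2): code 0100 → (3.824,3.000)–(4.000,2.819)
cell (3,3): code 1100 → (3.552,4.000)–(3.824,3.000)
cell (3,4): code 1000 → (4.000,4.794)–(3.552,4.000)
cell (4,2): code 0110 → (4.000,2.819)–(5.000,2.503)
cell (4,4): code 1101 → (4.397,5.000)–(4.000,4.794)
cell (4,5): code 1000 → (5.000,5.176)–(4.397,5.000)
cell (5,2): code 0010 → (5.000,2.503)–(5.915,3.000)
cell (5,3): code 0111 → (5.915,3.000)–(6.000,3.175)
cell (5,4): code 1011 → (6.000,4.432)–(5.382,5.000)
cell (5,5): code 0001 → (5.382,5.000)–(5.000,5.176)
cell (6,3): code 0010 → (6.000,3.175)–(6.217,4.000)
cell (6,4): code 0001 → (6.217,4.000)–(6.000,4.432)
total: 12 segments, chained into 1 closed loop(s), length Σ = 8.156944

segments=12 loops=1 length=8.157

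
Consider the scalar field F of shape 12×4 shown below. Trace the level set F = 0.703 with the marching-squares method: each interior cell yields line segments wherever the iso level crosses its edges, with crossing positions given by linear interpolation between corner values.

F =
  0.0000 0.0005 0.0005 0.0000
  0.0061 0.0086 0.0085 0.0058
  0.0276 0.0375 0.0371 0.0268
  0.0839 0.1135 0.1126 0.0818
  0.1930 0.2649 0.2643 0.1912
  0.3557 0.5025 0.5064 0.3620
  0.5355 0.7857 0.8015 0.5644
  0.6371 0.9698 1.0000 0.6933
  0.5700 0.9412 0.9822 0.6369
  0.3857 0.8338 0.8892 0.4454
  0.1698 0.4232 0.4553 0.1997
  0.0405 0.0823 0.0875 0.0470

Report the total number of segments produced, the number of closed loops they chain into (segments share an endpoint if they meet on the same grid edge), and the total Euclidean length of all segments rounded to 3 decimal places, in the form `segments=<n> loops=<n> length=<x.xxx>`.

cell (5,0): code 0100 → (5.708,1.000)–(6.000,0.669)
cell (5,1): code 1100 → (5.666,2.000)–(5.708,1.000)
cell (5,2): code 1000 → (6.000,2.415)–(5.666,2.000)
cell (6,0): code 0110 → (6.000,0.669)–(7.000,0.198)
cell (6,2): code 1001 → (7.000,2.968)–(6.000,2.415)
cell (7,0): code 0110 → (7.000,0.198)–(8.000,0.358)
cell (7,2): code 1001 → (8.000,2.809)–(7.000,2.968)
cell (8,0): code 0110 → (8.000,0.358)–(9.000,0.708)
cell (8,2): code 1001 → (9.000,2.420)–(8.000,2.809)
cell (9,0): code 0010 → (9.000,0.708)–(9.319,1.000)
cell (9,1): code 0011 → (9.319,1.000)–(9.429,2.000)
cell (9,2): code 0001 → (9.429,2.000)–(9.000,2.420)
total: 12 segments, chained into 1 closed loop(s), length Σ = 10.419243

segments=12 loops=1 length=10.419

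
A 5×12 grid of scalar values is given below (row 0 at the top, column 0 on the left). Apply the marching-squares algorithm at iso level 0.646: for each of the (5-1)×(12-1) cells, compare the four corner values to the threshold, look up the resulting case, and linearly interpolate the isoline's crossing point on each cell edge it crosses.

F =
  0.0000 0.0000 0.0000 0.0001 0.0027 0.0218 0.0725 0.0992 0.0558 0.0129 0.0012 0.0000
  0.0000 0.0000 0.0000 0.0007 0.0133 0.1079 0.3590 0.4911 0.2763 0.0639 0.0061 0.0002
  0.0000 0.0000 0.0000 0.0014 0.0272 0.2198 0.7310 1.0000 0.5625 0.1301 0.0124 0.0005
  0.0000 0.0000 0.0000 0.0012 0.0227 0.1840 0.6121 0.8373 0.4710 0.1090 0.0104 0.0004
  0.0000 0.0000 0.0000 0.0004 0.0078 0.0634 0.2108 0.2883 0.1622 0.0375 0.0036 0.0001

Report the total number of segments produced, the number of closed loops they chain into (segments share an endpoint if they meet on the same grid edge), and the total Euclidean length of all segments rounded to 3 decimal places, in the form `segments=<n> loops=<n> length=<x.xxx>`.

cell (1,5): code 0100 → (1.772,6.000)–(2.000,5.834)
cell (1,6): code 1100 → (1.304,7.000)–(1.772,6.000)
cell (1,7): code 1000 → (2.000,7.809)–(1.304,7.000)
cell (2,5): code 0010 → (2.000,5.834)–(2.715,6.000)
cell (2,6): code 0111 → (2.715,6.000)–(3.000,6.151)
cell (2,7): code 1001 → (3.000,7.522)–(2.000,7.809)
cell (3,6): code 0010 → (3.000,6.151)–(3.348,7.000)
cell (3,7): code 0001 → (3.348,7.000)–(3.000,7.522)
total: 8 segments, chained into 1 closed loop(s), length Σ = 6.096067

segments=8 loops=1 length=6.096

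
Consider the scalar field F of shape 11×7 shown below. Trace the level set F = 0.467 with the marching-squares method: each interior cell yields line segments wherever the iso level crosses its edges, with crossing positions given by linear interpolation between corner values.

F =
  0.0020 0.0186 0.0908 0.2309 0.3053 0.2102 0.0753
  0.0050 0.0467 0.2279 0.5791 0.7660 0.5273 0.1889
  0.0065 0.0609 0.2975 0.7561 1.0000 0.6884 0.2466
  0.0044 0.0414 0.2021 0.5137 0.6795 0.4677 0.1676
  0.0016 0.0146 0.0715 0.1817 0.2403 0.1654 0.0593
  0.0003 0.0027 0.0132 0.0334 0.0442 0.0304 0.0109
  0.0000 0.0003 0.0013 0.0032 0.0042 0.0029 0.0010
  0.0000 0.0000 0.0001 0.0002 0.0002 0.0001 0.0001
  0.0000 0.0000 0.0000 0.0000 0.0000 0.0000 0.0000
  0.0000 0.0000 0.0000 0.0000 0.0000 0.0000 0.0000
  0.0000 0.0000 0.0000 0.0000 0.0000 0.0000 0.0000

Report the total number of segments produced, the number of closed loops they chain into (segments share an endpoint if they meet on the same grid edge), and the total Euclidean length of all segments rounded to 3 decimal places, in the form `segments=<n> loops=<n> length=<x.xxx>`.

cell (0,2): code 0100 → (0.678,3.000)–(1.000,2.681)
cell (0,3): code 1100 → (0.351,4.000)–(0.678,3.000)
cell (0,4): code 1100 → (0.810,5.000)–(0.351,4.000)
cell (0,5): code 1000 → (1.000,5.178)–(0.810,5.000)
cell (1,2): code 0110 → (1.000,2.681)–(2.000,2.370)
cell (1,5): code 1001 → (2.000,5.501)–(1.000,5.178)
cell (2,2): code 0110 → (2.000,2.370)–(3.000,2.850)
cell (2,5): code 1001 → (3.000,5.002)–(2.000,5.501)
cell (3,2): code 0010 → (3.000,2.850)–(3.141,3.000)
cell (3,3): code 0011 → (3.141,3.000)–(3.484,4.000)
cell (3,4): code 0011 → (3.484,4.000)–(3.002,5.000)
cell (3,5): code 0001 → (3.002,5.000)–(3.000,5.002)
total: 12 segments, chained into 1 closed loop(s), length Σ = 9.567414

segments=12 loops=1 length=9.567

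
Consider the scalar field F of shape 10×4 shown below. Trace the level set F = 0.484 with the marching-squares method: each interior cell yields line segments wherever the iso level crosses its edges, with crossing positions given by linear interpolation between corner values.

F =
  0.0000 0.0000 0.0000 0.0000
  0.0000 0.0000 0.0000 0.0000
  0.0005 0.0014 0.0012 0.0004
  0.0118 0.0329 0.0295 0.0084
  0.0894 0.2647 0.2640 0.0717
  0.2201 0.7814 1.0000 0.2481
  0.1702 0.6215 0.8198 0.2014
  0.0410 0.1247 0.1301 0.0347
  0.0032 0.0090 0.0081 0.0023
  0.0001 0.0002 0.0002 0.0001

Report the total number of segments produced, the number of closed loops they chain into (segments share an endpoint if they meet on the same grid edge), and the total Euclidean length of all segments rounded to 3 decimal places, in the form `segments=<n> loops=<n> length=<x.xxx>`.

cell (4,0): code 0100 → (4.424,1.000)–(5.000,0.470)
cell (4,1): code 1100 → (4.299,2.000)–(4.424,1.000)
cell (4,2): code 1000 → (5.000,2.686)–(4.299,2.000)
cell (5,0): code 0110 → (5.000,0.470)–(6.000,0.695)
cell (5,2): code 1001 → (6.000,2.543)–(5.000,2.686)
cell (6,0): code 0010 → (6.000,0.695)–(6.277,1.000)
cell (6,1): code 0011 → (6.277,1.000)–(6.487,2.000)
cell (6,2): code 0001 → (6.487,2.000)–(6.000,2.543)
total: 8 segments, chained into 1 closed loop(s), length Σ = 6.969243

segments=8 loops=1 length=6.969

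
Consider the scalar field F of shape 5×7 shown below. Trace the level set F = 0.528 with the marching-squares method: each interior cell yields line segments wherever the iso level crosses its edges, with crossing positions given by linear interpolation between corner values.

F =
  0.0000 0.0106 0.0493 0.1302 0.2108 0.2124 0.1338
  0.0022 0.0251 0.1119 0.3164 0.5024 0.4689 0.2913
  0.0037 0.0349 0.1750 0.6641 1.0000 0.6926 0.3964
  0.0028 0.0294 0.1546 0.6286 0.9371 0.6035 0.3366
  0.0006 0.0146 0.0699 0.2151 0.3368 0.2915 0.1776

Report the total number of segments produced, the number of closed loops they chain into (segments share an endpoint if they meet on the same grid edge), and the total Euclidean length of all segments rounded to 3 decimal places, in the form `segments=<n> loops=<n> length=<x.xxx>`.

cell (1,2): code 0100 → (1.609,3.000)–(2.000,2.722)
cell (1,3): code 1100 → (1.051,4.000)–(1.609,3.000)
cell (1,4): code 1100 → (1.264,5.000)–(1.051,4.000)
cell (1,5): code 1000 → (2.000,5.556)–(1.264,5.000)
cell (2,2): code 0110 → (2.000,2.722)–(3.000,2.788)
cell (2,5): code 1001 → (3.000,5.283)–(2.000,5.556)
cell (3,2): code 0010 → (3.000,2.788)–(3.243,3.000)
cell (3,3): code 0011 → (3.243,3.000)–(3.681,4.000)
cell (3,4): code 0011 → (3.681,4.000)–(3.242,5.000)
cell (3,5): code 0001 → (3.242,5.000)–(3.000,5.283)
total: 10 segments, chained into 1 closed loop(s), length Σ = 8.487393

segments=10 loops=1 length=8.487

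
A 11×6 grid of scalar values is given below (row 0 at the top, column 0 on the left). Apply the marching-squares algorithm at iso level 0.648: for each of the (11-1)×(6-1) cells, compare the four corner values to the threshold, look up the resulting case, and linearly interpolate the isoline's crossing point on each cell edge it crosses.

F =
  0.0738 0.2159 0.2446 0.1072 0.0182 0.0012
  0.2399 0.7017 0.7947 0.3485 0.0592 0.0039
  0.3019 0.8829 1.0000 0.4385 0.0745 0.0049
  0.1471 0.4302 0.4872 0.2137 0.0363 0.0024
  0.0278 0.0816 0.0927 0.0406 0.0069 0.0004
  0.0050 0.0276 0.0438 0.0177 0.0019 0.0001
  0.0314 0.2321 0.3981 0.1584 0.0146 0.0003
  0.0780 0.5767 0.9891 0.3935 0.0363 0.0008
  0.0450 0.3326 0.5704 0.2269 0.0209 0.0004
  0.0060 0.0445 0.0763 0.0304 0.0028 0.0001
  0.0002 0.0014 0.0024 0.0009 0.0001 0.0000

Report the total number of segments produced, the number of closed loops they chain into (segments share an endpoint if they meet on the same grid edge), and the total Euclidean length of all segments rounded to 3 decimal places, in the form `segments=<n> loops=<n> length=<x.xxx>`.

segments=12 loops=2 length=10.260

cell (0,0): code 0100 → (0.889,1.000)–(1.000,0.884)
cell (0,1): code 1100 → (0.733,2.000)–(0.889,1.000)
cell (0,2): code 1000 → (1.000,2.329)–(0.733,2.000)
cell (1,0): code 0110 → (1.000,0.884)–(2.000,0.596)
cell (1,2): code 1001 → (2.000,2.627)–(1.000,2.329)
cell (2,0): code 0010 → (2.000,0.596)–(2.519,1.000)
cell (2,1): code 0011 → (2.519,1.000)–(2.686,2.000)
cell (2,2): code 0001 → (2.686,2.000)–(2.000,2.627)
cell (6,1): code 0100 → (6.423,2.000)–(7.000,1.173)
cell (6,2): code 1000 → (7.000,2.573)–(6.423,2.000)
cell (7,1): code 0010 → (7.000,1.173)–(7.815,2.000)
cell (7,2): code 0001 → (7.815,2.000)–(7.000,2.573)
total: 12 segments, chained into 2 closed loop(s), length Σ = 10.259801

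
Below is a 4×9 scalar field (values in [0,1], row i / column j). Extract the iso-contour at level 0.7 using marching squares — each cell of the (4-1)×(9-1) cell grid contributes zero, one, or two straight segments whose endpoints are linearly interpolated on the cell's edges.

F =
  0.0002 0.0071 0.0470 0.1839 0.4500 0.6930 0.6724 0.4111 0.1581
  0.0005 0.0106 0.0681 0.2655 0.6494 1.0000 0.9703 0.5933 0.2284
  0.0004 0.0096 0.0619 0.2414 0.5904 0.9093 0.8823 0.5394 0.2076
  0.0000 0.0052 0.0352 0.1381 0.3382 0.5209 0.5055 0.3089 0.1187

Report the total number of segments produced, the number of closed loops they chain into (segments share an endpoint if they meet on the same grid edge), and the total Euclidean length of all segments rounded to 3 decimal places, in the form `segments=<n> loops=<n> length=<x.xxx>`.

cell (0,4): code 0100 → (0.023,5.000)–(1.000,4.144)
cell (0,5): code 1100 → (0.093,6.000)–(0.023,5.000)
cell (0,6): code 1000 → (1.000,6.717)–(0.093,6.000)
cell (1,4): code 0110 → (1.000,4.144)–(2.000,4.344)
cell (1,6): code 1001 → (2.000,6.532)–(1.000,6.717)
cell (2,4): code 0010 → (2.000,4.344)–(2.539,5.000)
cell (2,5): code 0011 → (2.539,5.000)–(2.484,6.000)
cell (2,6): code 0001 → (2.484,6.000)–(2.000,6.532)
total: 8 segments, chained into 1 closed loop(s), length Σ = 8.064008

segments=8 loops=1 length=8.064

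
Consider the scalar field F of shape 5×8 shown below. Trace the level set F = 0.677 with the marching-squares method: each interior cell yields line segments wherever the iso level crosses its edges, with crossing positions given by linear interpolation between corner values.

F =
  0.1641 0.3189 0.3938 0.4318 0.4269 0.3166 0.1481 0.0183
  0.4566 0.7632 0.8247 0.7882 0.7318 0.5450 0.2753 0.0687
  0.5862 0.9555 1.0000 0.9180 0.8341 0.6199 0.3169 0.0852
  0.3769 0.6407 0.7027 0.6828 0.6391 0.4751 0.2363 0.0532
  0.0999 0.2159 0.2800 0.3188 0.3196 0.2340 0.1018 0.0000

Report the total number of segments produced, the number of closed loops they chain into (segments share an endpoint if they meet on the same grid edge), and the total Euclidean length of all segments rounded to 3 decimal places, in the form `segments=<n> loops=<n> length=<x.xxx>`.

cell (0,0): code 0100 → (0.806,1.000)–(1.000,0.719)
cell (0,1): code 1100 → (0.657,2.000)–(0.806,1.000)
cell (0,2): code 1100 → (0.688,3.000)–(0.657,2.000)
cell (0,3): code 1100 → (0.820,4.000)–(0.688,3.000)
cell (0,4): code 1000 → (1.000,4.293)–(0.820,4.000)
cell (1,0): code 0110 → (1.000,0.719)–(2.000,0.246)
cell (1,4): code 1001 → (2.000,4.733)–(1.000,4.293)
cell (2,0): code 0010 → (2.000,0.246)–(2.885,1.000)
cell (2,1): code 0111 → (2.885,1.000)–(3.000,1.585)
cell (2,3): code 1011 → (3.000,3.133)–(2.806,4.000)
cell (2,4): code 0001 → (2.806,4.000)–(2.000,4.733)
cell (3,1): code 0010 → (3.000,1.585)–(3.061,2.000)
cell (3,2): code 0011 → (3.061,2.000)–(3.016,3.000)
cell (3,3): code 0001 → (3.016,3.000)–(3.000,3.133)
total: 14 segments, chained into 1 closed loop(s), length Σ = 11.195709

segments=14 loops=1 length=11.196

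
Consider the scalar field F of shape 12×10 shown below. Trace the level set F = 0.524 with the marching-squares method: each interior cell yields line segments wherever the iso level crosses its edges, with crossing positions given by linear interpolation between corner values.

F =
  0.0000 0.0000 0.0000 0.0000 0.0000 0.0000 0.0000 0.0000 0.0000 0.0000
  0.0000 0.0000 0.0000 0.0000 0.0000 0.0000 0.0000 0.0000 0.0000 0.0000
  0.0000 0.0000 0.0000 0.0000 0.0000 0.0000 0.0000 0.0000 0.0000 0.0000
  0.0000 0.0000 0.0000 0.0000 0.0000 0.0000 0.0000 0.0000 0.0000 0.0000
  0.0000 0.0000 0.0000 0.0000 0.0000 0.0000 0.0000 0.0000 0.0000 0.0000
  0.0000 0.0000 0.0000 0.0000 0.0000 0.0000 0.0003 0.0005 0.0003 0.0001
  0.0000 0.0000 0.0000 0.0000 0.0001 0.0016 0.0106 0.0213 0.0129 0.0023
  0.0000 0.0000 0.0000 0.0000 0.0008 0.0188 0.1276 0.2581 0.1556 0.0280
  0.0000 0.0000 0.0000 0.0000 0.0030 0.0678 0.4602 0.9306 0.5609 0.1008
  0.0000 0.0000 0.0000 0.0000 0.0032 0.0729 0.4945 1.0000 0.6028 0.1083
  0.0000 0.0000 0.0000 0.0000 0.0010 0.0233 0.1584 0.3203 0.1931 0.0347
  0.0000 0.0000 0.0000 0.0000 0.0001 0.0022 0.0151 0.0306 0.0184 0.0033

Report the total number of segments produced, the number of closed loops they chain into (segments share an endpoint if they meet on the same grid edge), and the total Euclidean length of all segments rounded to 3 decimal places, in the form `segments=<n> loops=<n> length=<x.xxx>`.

cell (7,6): code 0100 → (7.395,7.000)–(8.000,6.136)
cell (7,7): code 1100 → (7.909,8.000)–(7.395,7.000)
cell (7,8): code 1000 → (8.000,8.080)–(7.909,8.000)
cell (8,6): code 0110 → (8.000,6.136)–(9.000,6.058)
cell (8,8): code 1001 → (9.000,8.159)–(8.000,8.080)
cell (9,6): code 0010 → (9.000,6.058)–(9.700,7.000)
cell (9,7): code 0011 → (9.700,7.000)–(9.192,8.000)
cell (9,8): code 0001 → (9.192,8.000)–(9.000,8.159)
total: 8 segments, chained into 1 closed loop(s), length Σ = 6.851350

segments=8 loops=1 length=6.851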